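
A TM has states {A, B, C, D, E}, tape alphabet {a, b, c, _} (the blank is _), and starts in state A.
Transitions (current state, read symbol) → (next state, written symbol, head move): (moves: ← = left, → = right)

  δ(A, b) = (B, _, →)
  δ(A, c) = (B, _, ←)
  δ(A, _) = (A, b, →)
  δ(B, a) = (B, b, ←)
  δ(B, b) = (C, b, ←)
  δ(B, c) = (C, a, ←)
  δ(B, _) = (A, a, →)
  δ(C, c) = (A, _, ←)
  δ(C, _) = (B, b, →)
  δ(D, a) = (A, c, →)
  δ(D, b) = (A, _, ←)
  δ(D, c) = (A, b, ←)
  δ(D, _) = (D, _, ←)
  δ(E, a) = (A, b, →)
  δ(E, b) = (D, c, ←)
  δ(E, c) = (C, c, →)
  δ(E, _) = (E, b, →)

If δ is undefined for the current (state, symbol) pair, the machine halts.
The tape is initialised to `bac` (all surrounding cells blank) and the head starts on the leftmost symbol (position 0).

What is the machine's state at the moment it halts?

A | [b]ac   read b → write _, move →, go to B
B | _[a]c   read a → write b, move ←, go to B
B | [_]bc   read _ → write a, move →, go to A
A | a[b]c   read b → write _, move →, go to B
B | a_[c]   read c → write a, move ←, go to C
C | a[_]a   read _ → write b, move →, go to B
B | ab[a]   read a → write b, move ←, go to B
B | a[b]b   read b → write b, move ←, go to C
C | [a]bb
No transition is defined for (C, a); M halts in state C.

C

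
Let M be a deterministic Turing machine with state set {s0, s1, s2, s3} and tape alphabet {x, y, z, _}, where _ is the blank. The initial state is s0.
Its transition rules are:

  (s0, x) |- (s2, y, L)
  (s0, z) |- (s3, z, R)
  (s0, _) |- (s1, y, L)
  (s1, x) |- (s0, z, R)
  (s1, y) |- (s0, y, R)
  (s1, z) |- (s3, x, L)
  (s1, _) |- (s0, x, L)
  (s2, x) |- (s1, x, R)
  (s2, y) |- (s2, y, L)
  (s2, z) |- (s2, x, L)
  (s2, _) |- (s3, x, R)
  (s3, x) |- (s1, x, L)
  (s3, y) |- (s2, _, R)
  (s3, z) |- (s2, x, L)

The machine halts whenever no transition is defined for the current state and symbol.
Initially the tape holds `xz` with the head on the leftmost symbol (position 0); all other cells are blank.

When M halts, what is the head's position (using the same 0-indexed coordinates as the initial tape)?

1

state=s0 head=0 tape=_[x]z   (s0,x)→(s2,y,L)
state=s2 head=-1 tape=[_]yz   (s2,_)→(s3,x,R)
state=s3 head=0 tape=x[y]z   (s3,y)→(s2,_,R)
state=s2 head=1 tape=x_[z]   (s2,z)→(s2,x,L)
state=s2 head=0 tape=x[_]x   (s2,_)→(s3,x,R)
state=s3 head=1 tape=xx[x]   (s3,x)→(s1,x,L)
state=s1 head=0 tape=x[x]x   (s1,x)→(s0,z,R)
state=s0 head=1 tape=xz[x]   (s0,x)→(s2,y,L)
state=s2 head=0 tape=x[z]y   (s2,z)→(s2,x,L)
state=s2 head=-1 tape=[x]xy   (s2,x)→(s1,x,R)
state=s1 head=0 tape=x[x]y   (s1,x)→(s0,z,R)
state=s0 head=1 tape=xz[y]
At halt the head is at cell 1.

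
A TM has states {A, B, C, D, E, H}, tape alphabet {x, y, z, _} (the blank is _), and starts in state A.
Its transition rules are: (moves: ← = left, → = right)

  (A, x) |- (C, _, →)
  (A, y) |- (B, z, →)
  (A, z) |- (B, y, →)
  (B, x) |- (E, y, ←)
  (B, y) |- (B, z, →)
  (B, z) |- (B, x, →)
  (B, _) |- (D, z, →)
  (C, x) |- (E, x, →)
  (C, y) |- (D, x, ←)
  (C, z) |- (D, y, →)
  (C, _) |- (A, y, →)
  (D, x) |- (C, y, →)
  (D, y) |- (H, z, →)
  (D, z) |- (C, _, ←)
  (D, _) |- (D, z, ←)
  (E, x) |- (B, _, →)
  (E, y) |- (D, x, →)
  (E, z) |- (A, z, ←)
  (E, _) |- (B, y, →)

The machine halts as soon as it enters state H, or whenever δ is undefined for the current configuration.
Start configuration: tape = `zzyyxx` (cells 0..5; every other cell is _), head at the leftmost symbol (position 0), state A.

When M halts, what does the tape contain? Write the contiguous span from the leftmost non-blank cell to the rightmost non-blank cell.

yxy_yz

state=A head=0 tape=[z]zyyxx_   (A,z)→(B,y,→)
state=B head=1 tape=y[z]yyxx_   (B,z)→(B,x,→)
state=B head=2 tape=yx[y]yxx_   (B,y)→(B,z,→)
state=B head=3 tape=yxz[y]xx_   (B,y)→(B,z,→)
state=B head=4 tape=yxzz[x]x_   (B,x)→(E,y,←)
state=E head=3 tape=yxz[z]yx_   (E,z)→(A,z,←)
state=A head=2 tape=yx[z]zyx_   (A,z)→(B,y,→)
state=B head=3 tape=yxy[z]yx_   (B,z)→(B,x,→)
state=B head=4 tape=yxyx[y]x_   (B,y)→(B,z,→)
state=B head=5 tape=yxyxz[x]_   (B,x)→(E,y,←)
state=E head=4 tape=yxyx[z]y_   (E,z)→(A,z,←)
state=A head=3 tape=yxy[x]zy_   (A,x)→(C,_,→)
state=C head=4 tape=yxy_[z]y_   (C,z)→(D,y,→)
state=D head=5 tape=yxy_y[y]_   (D,y)→(H,z,→)
state=H head=6 tape=yxy_yz[_]
The non-blank tape span at halt is yxy_yz.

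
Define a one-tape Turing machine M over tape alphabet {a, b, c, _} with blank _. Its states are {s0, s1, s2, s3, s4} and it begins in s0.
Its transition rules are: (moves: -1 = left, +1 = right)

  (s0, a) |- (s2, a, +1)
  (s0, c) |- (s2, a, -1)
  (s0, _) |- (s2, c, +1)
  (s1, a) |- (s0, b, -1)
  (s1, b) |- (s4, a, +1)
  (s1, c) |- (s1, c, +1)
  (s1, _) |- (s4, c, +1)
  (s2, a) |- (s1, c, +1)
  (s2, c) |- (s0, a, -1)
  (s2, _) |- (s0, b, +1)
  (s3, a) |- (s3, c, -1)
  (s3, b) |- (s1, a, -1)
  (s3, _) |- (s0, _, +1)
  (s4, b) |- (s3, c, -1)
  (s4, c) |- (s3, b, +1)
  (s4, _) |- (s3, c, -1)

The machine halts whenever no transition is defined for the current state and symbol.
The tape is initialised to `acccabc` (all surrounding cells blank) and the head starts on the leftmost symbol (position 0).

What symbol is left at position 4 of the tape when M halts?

state=s0 head=0 tape=_[a]cccabc   (s0,a)→(s2,a,+1)
state=s2 head=1 tape=_a[c]ccabc   (s2,c)→(s0,a,-1)
state=s0 head=0 tape=_[a]accabc   (s0,a)→(s2,a,+1)
state=s2 head=1 tape=_a[a]ccabc   (s2,a)→(s1,c,+1)
state=s1 head=2 tape=_ac[c]cabc   (s1,c)→(s1,c,+1)
state=s1 head=3 tape=_acc[c]abc   (s1,c)→(s1,c,+1)
state=s1 head=4 tape=_accc[a]bc   (s1,a)→(s0,b,-1)
state=s0 head=3 tape=_acc[c]bbc   (s0,c)→(s2,a,-1)
state=s2 head=2 tape=_ac[c]abbc   (s2,c)→(s0,a,-1)
state=s0 head=1 tape=_a[c]aabbc   (s0,c)→(s2,a,-1)
state=s2 head=0 tape=_[a]aaabbc   (s2,a)→(s1,c,+1)
state=s1 head=1 tape=_c[a]aabbc   (s1,a)→(s0,b,-1)
state=s0 head=0 tape=_[c]baabbc   (s0,c)→(s2,a,-1)
state=s2 head=-1 tape=[_]abaabbc   (s2,_)→(s0,b,+1)
state=s0 head=0 tape=b[a]baabbc   (s0,a)→(s2,a,+1)
state=s2 head=1 tape=ba[b]aabbc
Cell 4 holds b when M halts.

b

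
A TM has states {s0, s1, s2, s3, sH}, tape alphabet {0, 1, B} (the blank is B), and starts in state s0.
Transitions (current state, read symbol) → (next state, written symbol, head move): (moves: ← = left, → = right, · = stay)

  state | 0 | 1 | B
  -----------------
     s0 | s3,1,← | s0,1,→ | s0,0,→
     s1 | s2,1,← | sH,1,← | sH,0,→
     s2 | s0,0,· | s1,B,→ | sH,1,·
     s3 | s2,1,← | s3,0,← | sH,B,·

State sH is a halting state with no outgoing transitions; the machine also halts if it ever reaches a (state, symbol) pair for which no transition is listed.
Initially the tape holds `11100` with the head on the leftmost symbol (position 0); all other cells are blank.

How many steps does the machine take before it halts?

state=s0 head=0 tape=B[1]1100   (s0,1)→(s0,1,→)
state=s0 head=1 tape=B1[1]100   (s0,1)→(s0,1,→)
state=s0 head=2 tape=B11[1]00   (s0,1)→(s0,1,→)
state=s0 head=3 tape=B111[0]0   (s0,0)→(s3,1,←)
state=s3 head=2 tape=B11[1]10   (s3,1)→(s3,0,←)
state=s3 head=1 tape=B1[1]010   (s3,1)→(s3,0,←)
state=s3 head=0 tape=B[1]0010   (s3,1)→(s3,0,←)
state=s3 head=-1 tape=[B]00010   (s3,B)→(sH,B,·)
state=sH head=-1 tape=[B]00010
M halts after 8 transitions.

8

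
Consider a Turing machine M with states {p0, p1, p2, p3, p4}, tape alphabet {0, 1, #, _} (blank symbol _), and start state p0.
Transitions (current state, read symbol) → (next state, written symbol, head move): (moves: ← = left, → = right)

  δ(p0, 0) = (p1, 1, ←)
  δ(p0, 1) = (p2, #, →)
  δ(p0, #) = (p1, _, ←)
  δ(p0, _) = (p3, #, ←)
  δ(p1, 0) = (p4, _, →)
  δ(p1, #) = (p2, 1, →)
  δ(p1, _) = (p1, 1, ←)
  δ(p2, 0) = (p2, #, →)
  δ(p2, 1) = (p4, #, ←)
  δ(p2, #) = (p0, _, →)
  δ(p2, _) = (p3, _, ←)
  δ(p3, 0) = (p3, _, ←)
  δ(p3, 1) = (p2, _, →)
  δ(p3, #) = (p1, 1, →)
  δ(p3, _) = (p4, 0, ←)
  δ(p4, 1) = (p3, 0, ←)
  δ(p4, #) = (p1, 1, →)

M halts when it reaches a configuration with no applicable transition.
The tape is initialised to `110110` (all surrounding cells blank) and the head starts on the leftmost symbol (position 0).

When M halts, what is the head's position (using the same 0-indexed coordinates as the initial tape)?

5

state=p0 head=0 tape=[1]10110_   (p0,1)→(p2,#,→)
state=p2 head=1 tape=#[1]0110_   (p2,1)→(p4,#,←)
state=p4 head=0 tape=[#]#0110_   (p4,#)→(p1,1,→)
state=p1 head=1 tape=1[#]0110_   (p1,#)→(p2,1,→)
state=p2 head=2 tape=11[0]110_   (p2,0)→(p2,#,→)
state=p2 head=3 tape=11#[1]10_   (p2,1)→(p4,#,←)
state=p4 head=2 tape=11[#]#10_   (p4,#)→(p1,1,→)
state=p1 head=3 tape=111[#]10_   (p1,#)→(p2,1,→)
state=p2 head=4 tape=1111[1]0_   (p2,1)→(p4,#,←)
state=p4 head=3 tape=111[1]#0_   (p4,1)→(p3,0,←)
state=p3 head=2 tape=11[1]0#0_   (p3,1)→(p2,_,→)
state=p2 head=3 tape=11_[0]#0_   (p2,0)→(p2,#,→)
state=p2 head=4 tape=11_#[#]0_   (p2,#)→(p0,_,→)
state=p0 head=5 tape=11_#_[0]_   (p0,0)→(p1,1,←)
state=p1 head=4 tape=11_#[_]1_   (p1,_)→(p1,1,←)
state=p1 head=3 tape=11_[#]11_   (p1,#)→(p2,1,→)
state=p2 head=4 tape=11_1[1]1_   (p2,1)→(p4,#,←)
state=p4 head=3 tape=11_[1]#1_   (p4,1)→(p3,0,←)
state=p3 head=2 tape=11[_]0#1_   (p3,_)→(p4,0,←)
state=p4 head=1 tape=1[1]00#1_   (p4,1)→(p3,0,←)
state=p3 head=0 tape=[1]000#1_   (p3,1)→(p2,_,→)
state=p2 head=1 tape=_[0]00#1_   (p2,0)→(p2,#,→)
state=p2 head=2 tape=_#[0]0#1_   (p2,0)→(p2,#,→)
state=p2 head=3 tape=_##[0]#1_   (p2,0)→(p2,#,→)
state=p2 head=4 tape=_###[#]1_   (p2,#)→(p0,_,→)
state=p0 head=5 tape=_###_[1]_   (p0,1)→(p2,#,→)
state=p2 head=6 tape=_###_#[_]   (p2,_)→(p3,_,←)
state=p3 head=5 tape=_###_[#]_   (p3,#)→(p1,1,→)
state=p1 head=6 tape=_###_1[_]   (p1,_)→(p1,1,←)
state=p1 head=5 tape=_###_[1]1
At halt the head is at cell 5.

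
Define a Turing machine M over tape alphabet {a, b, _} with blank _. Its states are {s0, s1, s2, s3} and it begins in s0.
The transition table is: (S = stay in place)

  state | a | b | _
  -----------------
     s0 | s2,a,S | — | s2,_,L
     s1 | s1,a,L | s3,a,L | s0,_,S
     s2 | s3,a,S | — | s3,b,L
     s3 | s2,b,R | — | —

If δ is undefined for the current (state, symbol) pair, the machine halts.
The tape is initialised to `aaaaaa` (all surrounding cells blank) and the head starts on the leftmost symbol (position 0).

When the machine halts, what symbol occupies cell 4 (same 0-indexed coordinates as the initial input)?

b

s0 | [a]aaaaa_   read a → write a, move S, go to s2
s2 | [a]aaaaa_   read a → write a, move S, go to s3
s3 | [a]aaaaa_   read a → write b, move R, go to s2
s2 | b[a]aaaa_   read a → write a, move S, go to s3
s3 | b[a]aaaa_   read a → write b, move R, go to s2
s2 | bb[a]aaa_   read a → write a, move S, go to s3
s3 | bb[a]aaa_   read a → write b, move R, go to s2
s2 | bbb[a]aa_   read a → write a, move S, go to s3
s3 | bbb[a]aa_   read a → write b, move R, go to s2
s2 | bbbb[a]a_   read a → write a, move S, go to s3
s3 | bbbb[a]a_   read a → write b, move R, go to s2
s2 | bbbbb[a]_   read a → write a, move S, go to s3
s3 | bbbbb[a]_   read a → write b, move R, go to s2
s2 | bbbbbb[_]   read _ → write b, move L, go to s3
s3 | bbbbb[b]b
Cell 4 holds b when M halts.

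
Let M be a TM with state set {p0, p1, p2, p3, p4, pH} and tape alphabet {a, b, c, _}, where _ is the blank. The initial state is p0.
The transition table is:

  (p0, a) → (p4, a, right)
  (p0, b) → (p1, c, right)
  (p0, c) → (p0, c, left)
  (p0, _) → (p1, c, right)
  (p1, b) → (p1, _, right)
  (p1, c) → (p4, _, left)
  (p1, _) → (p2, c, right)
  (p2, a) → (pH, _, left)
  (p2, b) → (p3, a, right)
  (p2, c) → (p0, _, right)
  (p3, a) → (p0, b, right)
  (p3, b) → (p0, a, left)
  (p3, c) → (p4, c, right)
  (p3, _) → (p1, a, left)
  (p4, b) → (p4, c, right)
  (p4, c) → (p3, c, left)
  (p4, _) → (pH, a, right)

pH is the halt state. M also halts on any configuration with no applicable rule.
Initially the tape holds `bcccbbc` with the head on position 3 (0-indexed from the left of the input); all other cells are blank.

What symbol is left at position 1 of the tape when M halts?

state=p0 head=3 tape=__bcc[c]bbc   (p0,c)→(p0,c,left)
state=p0 head=2 tape=__bc[c]cbbc   (p0,c)→(p0,c,left)
state=p0 head=1 tape=__b[c]ccbbc   (p0,c)→(p0,c,left)
state=p0 head=0 tape=__[b]cccbbc   (p0,b)→(p1,c,right)
state=p1 head=1 tape=__c[c]ccbbc   (p1,c)→(p4,_,left)
state=p4 head=0 tape=__[c]_ccbbc   (p4,c)→(p3,c,left)
state=p3 head=-1 tape=_[_]c_ccbbc   (p3,_)→(p1,a,left)
state=p1 head=-2 tape=[_]ac_ccbbc   (p1,_)→(p2,c,right)
state=p2 head=-1 tape=c[a]c_ccbbc   (p2,a)→(pH,_,left)
state=pH head=-2 tape=[c]_c_ccbbc
Cell 1 holds _ when M halts.

_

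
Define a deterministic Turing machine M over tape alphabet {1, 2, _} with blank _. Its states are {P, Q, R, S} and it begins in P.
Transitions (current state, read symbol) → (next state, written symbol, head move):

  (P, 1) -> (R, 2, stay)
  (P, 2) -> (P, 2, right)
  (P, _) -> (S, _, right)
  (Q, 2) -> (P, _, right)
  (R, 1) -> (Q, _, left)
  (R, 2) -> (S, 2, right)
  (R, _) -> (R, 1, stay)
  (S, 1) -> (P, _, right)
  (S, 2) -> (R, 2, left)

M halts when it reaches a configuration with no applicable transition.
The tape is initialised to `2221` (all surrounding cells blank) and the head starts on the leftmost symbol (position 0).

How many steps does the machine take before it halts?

P | [2]221_   read 2 → write 2, move right, go to P
P | 2[2]21_   read 2 → write 2, move right, go to P
P | 22[2]1_   read 2 → write 2, move right, go to P
P | 222[1]_   read 1 → write 2, move stay, go to R
R | 222[2]_   read 2 → write 2, move right, go to S
S | 2222[_]
M halts after 5 transitions.

5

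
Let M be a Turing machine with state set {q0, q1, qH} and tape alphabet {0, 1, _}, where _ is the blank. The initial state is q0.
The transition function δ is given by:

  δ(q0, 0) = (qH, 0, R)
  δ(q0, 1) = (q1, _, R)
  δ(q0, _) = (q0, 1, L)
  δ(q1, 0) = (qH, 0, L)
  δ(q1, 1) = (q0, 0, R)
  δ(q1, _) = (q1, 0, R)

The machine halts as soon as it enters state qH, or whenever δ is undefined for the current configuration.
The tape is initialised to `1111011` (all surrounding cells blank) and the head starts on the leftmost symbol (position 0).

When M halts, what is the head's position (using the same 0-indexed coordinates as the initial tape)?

q0 | [1]111011   read 1 → write _, move R, go to q1
q1 | _[1]11011   read 1 → write 0, move R, go to q0
q0 | _0[1]1011   read 1 → write _, move R, go to q1
q1 | _0_[1]011   read 1 → write 0, move R, go to q0
q0 | _0_0[0]11   read 0 → write 0, move R, go to qH
qH | _0_00[1]1
At halt the head is at cell 5.

5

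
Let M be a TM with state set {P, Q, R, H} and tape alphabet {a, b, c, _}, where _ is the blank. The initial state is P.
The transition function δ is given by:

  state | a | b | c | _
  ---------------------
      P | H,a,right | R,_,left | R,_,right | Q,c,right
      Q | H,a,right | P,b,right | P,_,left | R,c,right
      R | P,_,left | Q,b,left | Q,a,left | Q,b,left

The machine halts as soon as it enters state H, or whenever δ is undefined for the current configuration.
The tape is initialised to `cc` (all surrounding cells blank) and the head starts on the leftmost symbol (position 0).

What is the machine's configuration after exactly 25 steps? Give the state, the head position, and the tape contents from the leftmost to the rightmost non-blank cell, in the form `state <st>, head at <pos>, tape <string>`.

state=P head=0 tape=__[c]c   (P,c)→(R,_,right)
state=R head=1 tape=___[c]   (R,c)→(Q,a,left)
state=Q head=0 tape=__[_]a   (Q,_)→(R,c,right)
state=R head=1 tape=__c[a]   (R,a)→(P,_,left)
state=P head=0 tape=__[c]_   (P,c)→(R,_,right)
state=R head=1 tape=___[_]   (R,_)→(Q,b,left)
state=Q head=0 tape=__[_]b   (Q,_)→(R,c,right)
state=R head=1 tape=__c[b]   (R,b)→(Q,b,left)
state=Q head=0 tape=__[c]b   (Q,c)→(P,_,left)
state=P head=-1 tape=_[_]_b   (P,_)→(Q,c,right)
state=Q head=0 tape=_c[_]b   (Q,_)→(R,c,right)
state=R head=1 tape=_cc[b]   (R,b)→(Q,b,left)
state=Q head=0 tape=_c[c]b   (Q,c)→(P,_,left)
state=P head=-1 tape=_[c]_b   (P,c)→(R,_,right)
state=R head=0 tape=__[_]b   (R,_)→(Q,b,left)
state=Q head=-1 tape=_[_]bb   (Q,_)→(R,c,right)
state=R head=0 tape=_c[b]b   (R,b)→(Q,b,left)
state=Q head=-1 tape=_[c]bb   (Q,c)→(P,_,left)
state=P head=-2 tape=[_]_bb   (P,_)→(Q,c,right)
state=Q head=-1 tape=c[_]bb   (Q,_)→(R,c,right)
state=R head=0 tape=cc[b]b   (R,b)→(Q,b,left)
state=Q head=-1 tape=c[c]bb   (Q,c)→(P,_,left)
state=P head=-2 tape=[c]_bb   (P,c)→(R,_,right)
state=R head=-1 tape=_[_]bb   (R,_)→(Q,b,left)
state=Q head=-2 tape=[_]bbb   (Q,_)→(R,c,right)
state=R head=-1 tape=c[b]bb
After 25 steps: state R, head at -1, tape cbbb.

state R, head at -1, tape cbbb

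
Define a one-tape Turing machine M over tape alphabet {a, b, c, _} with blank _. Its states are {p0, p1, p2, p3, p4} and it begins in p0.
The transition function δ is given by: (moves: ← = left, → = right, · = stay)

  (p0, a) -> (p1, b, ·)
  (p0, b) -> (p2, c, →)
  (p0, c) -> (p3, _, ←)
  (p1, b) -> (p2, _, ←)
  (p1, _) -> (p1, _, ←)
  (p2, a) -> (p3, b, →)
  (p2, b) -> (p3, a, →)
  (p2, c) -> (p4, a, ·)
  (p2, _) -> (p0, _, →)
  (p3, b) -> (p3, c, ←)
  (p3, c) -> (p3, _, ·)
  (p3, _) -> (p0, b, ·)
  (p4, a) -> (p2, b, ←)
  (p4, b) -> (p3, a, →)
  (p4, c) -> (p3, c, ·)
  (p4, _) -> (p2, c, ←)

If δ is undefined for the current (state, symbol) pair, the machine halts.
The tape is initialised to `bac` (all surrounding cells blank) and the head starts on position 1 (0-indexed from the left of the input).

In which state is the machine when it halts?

p0 | __b[a]c___   read a → write b, move ·, go to p1
p1 | __b[b]c___   read b → write _, move ←, go to p2
p2 | __[b]_c___   read b → write a, move →, go to p3
p3 | __a[_]c___   read _ → write b, move ·, go to p0
p0 | __a[b]c___   read b → write c, move →, go to p2
p2 | __ac[c]___   read c → write a, move ·, go to p4
p4 | __ac[a]___   read a → write b, move ←, go to p2
p2 | __a[c]b___   read c → write a, move ·, go to p4
p4 | __a[a]b___   read a → write b, move ←, go to p2
p2 | __[a]bb___   read a → write b, move →, go to p3
p3 | __b[b]b___   read b → write c, move ←, go to p3
p3 | __[b]cb___   read b → write c, move ←, go to p3
p3 | _[_]ccb___   read _ → write b, move ·, go to p0
p0 | _[b]ccb___   read b → write c, move →, go to p2
p2 | _c[c]cb___   read c → write a, move ·, go to p4
p4 | _c[a]cb___   read a → write b, move ←, go to p2
p2 | _[c]bcb___   read c → write a, move ·, go to p4
p4 | _[a]bcb___   read a → write b, move ←, go to p2
p2 | [_]bbcb___   read _ → write _, move →, go to p0
p0 | _[b]bcb___   read b → write c, move →, go to p2
p2 | _c[b]cb___   read b → write a, move →, go to p3
p3 | _ca[c]b___   read c → write _, move ·, go to p3
p3 | _ca[_]b___   read _ → write b, move ·, go to p0
p0 | _ca[b]b___   read b → write c, move →, go to p2
p2 | _cac[b]___   read b → write a, move →, go to p3
p3 | _caca[_]__   read _ → write b, move ·, go to p0
p0 | _caca[b]__   read b → write c, move →, go to p2
p2 | _cacac[_]_   read _ → write _, move →, go to p0
p0 | _cacac_[_]
No transition is defined for (p0, _); M halts in state p0.

p0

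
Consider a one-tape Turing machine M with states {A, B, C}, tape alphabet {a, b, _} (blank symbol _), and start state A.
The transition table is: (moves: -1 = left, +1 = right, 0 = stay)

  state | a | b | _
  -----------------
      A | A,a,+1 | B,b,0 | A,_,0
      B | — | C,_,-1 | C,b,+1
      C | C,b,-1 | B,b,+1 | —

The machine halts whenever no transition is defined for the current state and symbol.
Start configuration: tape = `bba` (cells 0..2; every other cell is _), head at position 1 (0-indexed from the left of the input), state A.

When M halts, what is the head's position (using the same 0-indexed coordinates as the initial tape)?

3

state=A head=1 tape=b[b]a_   (A,b)→(B,b,0)
state=B head=1 tape=b[b]a_   (B,b)→(C,_,-1)
state=C head=0 tape=[b]_a_   (C,b)→(B,b,+1)
state=B head=1 tape=b[_]a_   (B,_)→(C,b,+1)
state=C head=2 tape=bb[a]_   (C,a)→(C,b,-1)
state=C head=1 tape=b[b]b_   (C,b)→(B,b,+1)
state=B head=2 tape=bb[b]_   (B,b)→(C,_,-1)
state=C head=1 tape=b[b]__   (C,b)→(B,b,+1)
state=B head=2 tape=bb[_]_   (B,_)→(C,b,+1)
state=C head=3 tape=bbb[_]
At halt the head is at cell 3.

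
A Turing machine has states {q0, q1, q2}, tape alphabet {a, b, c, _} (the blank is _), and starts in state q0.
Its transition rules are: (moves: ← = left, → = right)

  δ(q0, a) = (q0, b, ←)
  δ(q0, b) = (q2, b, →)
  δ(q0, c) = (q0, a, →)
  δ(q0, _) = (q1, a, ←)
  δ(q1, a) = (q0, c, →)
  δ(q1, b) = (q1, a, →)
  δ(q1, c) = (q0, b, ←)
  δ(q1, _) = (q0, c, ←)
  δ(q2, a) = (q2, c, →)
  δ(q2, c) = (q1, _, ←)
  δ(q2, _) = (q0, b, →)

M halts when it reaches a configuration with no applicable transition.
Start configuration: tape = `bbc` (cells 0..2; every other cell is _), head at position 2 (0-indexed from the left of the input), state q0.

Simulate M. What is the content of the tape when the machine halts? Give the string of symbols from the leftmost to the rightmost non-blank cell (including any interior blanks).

bbabbba

q0 | bb[c]____   read c → write a, move →, go to q0
q0 | bba[_]___   read _ → write a, move ←, go to q1
q1 | bb[a]a___   read a → write c, move →, go to q0
q0 | bbc[a]___   read a → write b, move ←, go to q0
q0 | bb[c]b___   read c → write a, move →, go to q0
q0 | bba[b]___   read b → write b, move →, go to q2
q2 | bbab[_]__   read _ → write b, move →, go to q0
q0 | bbabb[_]_   read _ → write a, move ←, go to q1
q1 | bbab[b]a_   read b → write a, move →, go to q1
q1 | bbaba[a]_   read a → write c, move →, go to q0
q0 | bbabac[_]   read _ → write a, move ←, go to q1
q1 | bbaba[c]a   read c → write b, move ←, go to q0
q0 | bbab[a]ba   read a → write b, move ←, go to q0
q0 | bba[b]bba   read b → write b, move →, go to q2
q2 | bbab[b]ba
The non-blank tape span at halt is bbabbba.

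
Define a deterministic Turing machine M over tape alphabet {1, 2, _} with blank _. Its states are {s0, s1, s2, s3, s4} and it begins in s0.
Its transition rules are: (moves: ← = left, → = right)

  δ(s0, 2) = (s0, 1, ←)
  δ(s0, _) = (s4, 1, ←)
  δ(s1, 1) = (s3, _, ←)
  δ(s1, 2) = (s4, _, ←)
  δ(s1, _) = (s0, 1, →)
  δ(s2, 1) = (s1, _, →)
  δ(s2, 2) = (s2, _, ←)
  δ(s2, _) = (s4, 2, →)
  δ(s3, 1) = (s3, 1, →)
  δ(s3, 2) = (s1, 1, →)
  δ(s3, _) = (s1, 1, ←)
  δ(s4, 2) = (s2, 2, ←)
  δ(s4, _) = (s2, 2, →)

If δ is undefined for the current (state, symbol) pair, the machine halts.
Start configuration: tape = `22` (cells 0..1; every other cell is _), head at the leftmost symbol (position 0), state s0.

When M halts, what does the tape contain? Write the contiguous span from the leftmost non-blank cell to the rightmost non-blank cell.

s0 | ___[2]2   read 2 → write 1, move ←, go to s0
s0 | __[_]12   read _ → write 1, move ←, go to s4
s4 | _[_]112   read _ → write 2, move →, go to s2
s2 | _2[1]12   read 1 → write _, move →, go to s1
s1 | _2_[1]2   read 1 → write _, move ←, go to s3
s3 | _2[_]_2   read _ → write 1, move ←, go to s1
s1 | _[2]1_2   read 2 → write _, move ←, go to s4
s4 | [_]_1_2   read _ → write 2, move →, go to s2
s2 | 2[_]1_2   read _ → write 2, move →, go to s4
s4 | 22[1]_2
The non-blank tape span at halt is 221_2.

221_2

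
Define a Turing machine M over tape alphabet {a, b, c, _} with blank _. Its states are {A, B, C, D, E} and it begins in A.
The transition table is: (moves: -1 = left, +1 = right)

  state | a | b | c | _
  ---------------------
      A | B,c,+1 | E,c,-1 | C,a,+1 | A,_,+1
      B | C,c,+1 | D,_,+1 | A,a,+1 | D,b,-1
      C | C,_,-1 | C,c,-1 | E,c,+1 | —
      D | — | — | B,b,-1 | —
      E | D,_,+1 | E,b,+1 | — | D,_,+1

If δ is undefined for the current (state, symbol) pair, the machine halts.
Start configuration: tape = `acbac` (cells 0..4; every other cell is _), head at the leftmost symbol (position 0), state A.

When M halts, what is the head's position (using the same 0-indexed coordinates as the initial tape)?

-2

A | __[a]cbac   read a → write c, move +1, go to B
B | __c[c]bac   read c → write a, move +1, go to A
A | __ca[b]ac   read b → write c, move -1, go to E
E | __c[a]cac   read a → write _, move +1, go to D
D | __c_[c]ac   read c → write b, move -1, go to B
B | __c[_]bac   read _ → write b, move -1, go to D
D | __[c]bbac   read c → write b, move -1, go to B
B | _[_]bbbac   read _ → write b, move -1, go to D
D | [_]bbbbac
At halt the head is at cell -2.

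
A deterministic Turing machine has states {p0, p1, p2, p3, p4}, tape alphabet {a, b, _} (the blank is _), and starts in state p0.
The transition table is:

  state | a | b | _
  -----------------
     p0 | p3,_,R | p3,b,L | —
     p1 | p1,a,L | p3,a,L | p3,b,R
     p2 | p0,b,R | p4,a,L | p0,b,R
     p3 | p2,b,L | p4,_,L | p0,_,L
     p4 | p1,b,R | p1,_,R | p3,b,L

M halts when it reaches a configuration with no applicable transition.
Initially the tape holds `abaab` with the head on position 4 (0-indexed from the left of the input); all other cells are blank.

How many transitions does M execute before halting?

p0 | abaa[b]_   read b → write b, move L, go to p3
p3 | aba[a]b_   read a → write b, move L, go to p2
p2 | ab[a]bb_   read a → write b, move R, go to p0
p0 | abb[b]b_   read b → write b, move L, go to p3
p3 | ab[b]bb_   read b → write _, move L, go to p4
p4 | a[b]_bb_   read b → write _, move R, go to p1
p1 | a_[_]bb_   read _ → write b, move R, go to p3
p3 | a_b[b]b_   read b → write _, move L, go to p4
p4 | a_[b]_b_   read b → write _, move R, go to p1
p1 | a__[_]b_   read _ → write b, move R, go to p3
p3 | a__b[b]_   read b → write _, move L, go to p4
p4 | a__[b]__   read b → write _, move R, go to p1
p1 | a___[_]_   read _ → write b, move R, go to p3
p3 | a___b[_]   read _ → write _, move L, go to p0
p0 | a___[b]_   read b → write b, move L, go to p3
p3 | a__[_]b_   read _ → write _, move L, go to p0
p0 | a_[_]_b_
M halts after 16 transitions.

16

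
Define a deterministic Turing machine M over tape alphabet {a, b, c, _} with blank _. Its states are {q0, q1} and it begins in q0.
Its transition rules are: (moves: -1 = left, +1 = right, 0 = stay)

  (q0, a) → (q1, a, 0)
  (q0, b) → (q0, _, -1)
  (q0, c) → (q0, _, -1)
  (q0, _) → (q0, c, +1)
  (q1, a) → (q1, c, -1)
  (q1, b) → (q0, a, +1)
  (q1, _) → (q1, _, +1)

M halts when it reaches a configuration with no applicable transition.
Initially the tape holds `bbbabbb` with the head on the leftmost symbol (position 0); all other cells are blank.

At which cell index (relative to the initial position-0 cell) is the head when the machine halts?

state=q0 head=0 tape=___[b]bbabbb   (q0,b)→(q0,_,-1)
state=q0 head=-1 tape=__[_]_bbabbb   (q0,_)→(q0,c,+1)
state=q0 head=0 tape=__c[_]bbabbb   (q0,_)→(q0,c,+1)
state=q0 head=1 tape=__cc[b]babbb   (q0,b)→(q0,_,-1)
state=q0 head=0 tape=__c[c]_babbb   (q0,c)→(q0,_,-1)
state=q0 head=-1 tape=__[c]__babbb   (q0,c)→(q0,_,-1)
state=q0 head=-2 tape=_[_]___babbb   (q0,_)→(q0,c,+1)
state=q0 head=-1 tape=_c[_]__babbb   (q0,_)→(q0,c,+1)
state=q0 head=0 tape=_cc[_]_babbb   (q0,_)→(q0,c,+1)
state=q0 head=1 tape=_ccc[_]babbb   (q0,_)→(q0,c,+1)
state=q0 head=2 tape=_cccc[b]abbb   (q0,b)→(q0,_,-1)
state=q0 head=1 tape=_ccc[c]_abbb   (q0,c)→(q0,_,-1)
state=q0 head=0 tape=_cc[c]__abbb   (q0,c)→(q0,_,-1)
state=q0 head=-1 tape=_c[c]___abbb   (q0,c)→(q0,_,-1)
state=q0 head=-2 tape=_[c]____abbb   (q0,c)→(q0,_,-1)
state=q0 head=-3 tape=[_]_____abbb   (q0,_)→(q0,c,+1)
state=q0 head=-2 tape=c[_]____abbb   (q0,_)→(q0,c,+1)
state=q0 head=-1 tape=cc[_]___abbb   (q0,_)→(q0,c,+1)
state=q0 head=0 tape=ccc[_]__abbb   (q0,_)→(q0,c,+1)
state=q0 head=1 tape=cccc[_]_abbb   (q0,_)→(q0,c,+1)
state=q0 head=2 tape=ccccc[_]abbb   (q0,_)→(q0,c,+1)
state=q0 head=3 tape=cccccc[a]bbb   (q0,a)→(q1,a,0)
state=q1 head=3 tape=cccccc[a]bbb   (q1,a)→(q1,c,-1)
state=q1 head=2 tape=ccccc[c]cbbb
At halt the head is at cell 2.

2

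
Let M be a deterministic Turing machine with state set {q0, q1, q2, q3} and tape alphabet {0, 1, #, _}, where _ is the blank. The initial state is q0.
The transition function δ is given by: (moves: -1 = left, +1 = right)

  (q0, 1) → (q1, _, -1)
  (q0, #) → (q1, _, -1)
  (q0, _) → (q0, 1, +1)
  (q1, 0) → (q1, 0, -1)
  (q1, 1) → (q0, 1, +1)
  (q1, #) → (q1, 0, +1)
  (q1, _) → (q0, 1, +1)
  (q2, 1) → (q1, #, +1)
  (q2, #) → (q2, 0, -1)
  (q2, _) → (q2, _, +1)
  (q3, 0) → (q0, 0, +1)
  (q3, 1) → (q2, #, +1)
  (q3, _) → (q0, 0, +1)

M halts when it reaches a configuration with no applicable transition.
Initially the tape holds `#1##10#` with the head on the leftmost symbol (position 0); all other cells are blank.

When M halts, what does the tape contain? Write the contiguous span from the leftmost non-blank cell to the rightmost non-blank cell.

q0 | _[#]1##10#   read # → write _, move -1, go to q1
q1 | [_]_1##10#   read _ → write 1, move +1, go to q0
q0 | 1[_]1##10#   read _ → write 1, move +1, go to q0
q0 | 11[1]##10#   read 1 → write _, move -1, go to q1
q1 | 1[1]_##10#   read 1 → write 1, move +1, go to q0
q0 | 11[_]##10#   read _ → write 1, move +1, go to q0
q0 | 111[#]#10#   read # → write _, move -1, go to q1
q1 | 11[1]_#10#   read 1 → write 1, move +1, go to q0
q0 | 111[_]#10#   read _ → write 1, move +1, go to q0
q0 | 1111[#]10#   read # → write _, move -1, go to q1
q1 | 111[1]_10#   read 1 → write 1, move +1, go to q0
q0 | 1111[_]10#   read _ → write 1, move +1, go to q0
q0 | 11111[1]0#   read 1 → write _, move -1, go to q1
q1 | 1111[1]_0#   read 1 → write 1, move +1, go to q0
q0 | 11111[_]0#   read _ → write 1, move +1, go to q0
q0 | 111111[0]#
The non-blank tape span at halt is 1111110#.

1111110#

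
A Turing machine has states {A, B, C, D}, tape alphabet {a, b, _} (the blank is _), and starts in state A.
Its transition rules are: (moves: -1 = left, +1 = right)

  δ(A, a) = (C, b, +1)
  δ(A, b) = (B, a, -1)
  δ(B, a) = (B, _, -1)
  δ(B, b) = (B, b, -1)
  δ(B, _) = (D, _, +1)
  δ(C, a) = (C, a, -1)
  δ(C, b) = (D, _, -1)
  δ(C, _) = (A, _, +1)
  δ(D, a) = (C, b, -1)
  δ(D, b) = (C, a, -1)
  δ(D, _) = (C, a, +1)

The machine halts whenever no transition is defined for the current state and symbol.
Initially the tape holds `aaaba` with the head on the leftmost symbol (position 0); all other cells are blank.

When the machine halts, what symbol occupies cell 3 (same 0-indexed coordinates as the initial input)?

_

A | _[a]aaba__   read a → write b, move +1, go to C
C | _b[a]aba__   read a → write a, move -1, go to C
C | _[b]aaba__   read b → write _, move -1, go to D
D | [_]_aaba__   read _ → write a, move +1, go to C
C | a[_]aaba__   read _ → write _, move +1, go to A
A | a_[a]aba__   read a → write b, move +1, go to C
C | a_b[a]ba__   read a → write a, move -1, go to C
C | a_[b]aba__   read b → write _, move -1, go to D
D | a[_]_aba__   read _ → write a, move +1, go to C
C | aa[_]aba__   read _ → write _, move +1, go to A
A | aa_[a]ba__   read a → write b, move +1, go to C
C | aa_b[b]a__   read b → write _, move -1, go to D
D | aa_[b]_a__   read b → write a, move -1, go to C
C | aa[_]a_a__   read _ → write _, move +1, go to A
A | aa_[a]_a__   read a → write b, move +1, go to C
C | aa_b[_]a__   read _ → write _, move +1, go to A
A | aa_b_[a]__   read a → write b, move +1, go to C
C | aa_b_b[_]_   read _ → write _, move +1, go to A
A | aa_b_b_[_]
Cell 3 holds _ when M halts.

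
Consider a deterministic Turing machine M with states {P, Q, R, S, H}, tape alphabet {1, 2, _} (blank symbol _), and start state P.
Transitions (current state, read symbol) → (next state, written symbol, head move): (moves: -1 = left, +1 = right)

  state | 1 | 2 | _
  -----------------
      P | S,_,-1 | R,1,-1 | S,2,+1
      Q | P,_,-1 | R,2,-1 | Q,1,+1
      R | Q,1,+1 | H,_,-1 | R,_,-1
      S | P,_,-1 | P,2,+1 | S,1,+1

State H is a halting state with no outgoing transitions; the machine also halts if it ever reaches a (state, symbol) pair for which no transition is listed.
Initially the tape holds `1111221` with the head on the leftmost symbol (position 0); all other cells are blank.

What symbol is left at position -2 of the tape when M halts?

2

state=P head=0 tape=__[1]111221   (P,1)→(S,_,-1)
state=S head=-1 tape=_[_]_111221   (S,_)→(S,1,+1)
state=S head=0 tape=_1[_]111221   (S,_)→(S,1,+1)
state=S head=1 tape=_11[1]11221   (S,1)→(P,_,-1)
state=P head=0 tape=_1[1]_11221   (P,1)→(S,_,-1)
state=S head=-1 tape=_[1]__11221   (S,1)→(P,_,-1)
state=P head=-2 tape=[_]___11221   (P,_)→(S,2,+1)
state=S head=-1 tape=2[_]__11221   (S,_)→(S,1,+1)
state=S head=0 tape=21[_]_11221   (S,_)→(S,1,+1)
state=S head=1 tape=211[_]11221   (S,_)→(S,1,+1)
state=S head=2 tape=2111[1]1221   (S,1)→(P,_,-1)
state=P head=1 tape=211[1]_1221   (P,1)→(S,_,-1)
state=S head=0 tape=21[1]__1221   (S,1)→(P,_,-1)
state=P head=-1 tape=2[1]___1221   (P,1)→(S,_,-1)
state=S head=-2 tape=[2]____1221   (S,2)→(P,2,+1)
state=P head=-1 tape=2[_]___1221   (P,_)→(S,2,+1)
state=S head=0 tape=22[_]__1221   (S,_)→(S,1,+1)
state=S head=1 tape=221[_]_1221   (S,_)→(S,1,+1)
state=S head=2 tape=2211[_]1221   (S,_)→(S,1,+1)
state=S head=3 tape=22111[1]221   (S,1)→(P,_,-1)
state=P head=2 tape=2211[1]_221   (P,1)→(S,_,-1)
state=S head=1 tape=221[1]__221   (S,1)→(P,_,-1)
state=P head=0 tape=22[1]___221   (P,1)→(S,_,-1)
state=S head=-1 tape=2[2]____221   (S,2)→(P,2,+1)
state=P head=0 tape=22[_]___221   (P,_)→(S,2,+1)
state=S head=1 tape=222[_]__221   (S,_)→(S,1,+1)
state=S head=2 tape=2221[_]_221   (S,_)→(S,1,+1)
state=S head=3 tape=22211[_]221   (S,_)→(S,1,+1)
state=S head=4 tape=222111[2]21   (S,2)→(P,2,+1)
state=P head=5 tape=2221112[2]1   (P,2)→(R,1,-1)
state=R head=4 tape=222111[2]11   (R,2)→(H,_,-1)
state=H head=3 tape=22211[1]_11
Cell -2 holds 2 when M halts.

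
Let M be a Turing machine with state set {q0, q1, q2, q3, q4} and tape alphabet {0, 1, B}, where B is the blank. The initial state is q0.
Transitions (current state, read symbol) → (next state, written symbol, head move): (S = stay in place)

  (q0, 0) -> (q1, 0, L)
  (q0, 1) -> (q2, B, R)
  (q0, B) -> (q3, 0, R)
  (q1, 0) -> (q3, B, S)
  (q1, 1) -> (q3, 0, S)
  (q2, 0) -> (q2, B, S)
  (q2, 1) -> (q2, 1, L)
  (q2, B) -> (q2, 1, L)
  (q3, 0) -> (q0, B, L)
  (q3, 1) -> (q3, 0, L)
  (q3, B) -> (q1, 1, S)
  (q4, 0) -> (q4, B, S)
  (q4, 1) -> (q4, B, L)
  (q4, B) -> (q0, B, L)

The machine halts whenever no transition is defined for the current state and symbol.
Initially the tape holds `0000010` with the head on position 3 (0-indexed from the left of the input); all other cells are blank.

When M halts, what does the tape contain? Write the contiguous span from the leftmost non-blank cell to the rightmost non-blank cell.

state=q0 head=3 tape=BB000[0]010   (q0,0)→(q1,0,L)
state=q1 head=2 tape=BB00[0]0010   (q1,0)→(q3,B,S)
state=q3 head=2 tape=BB00[B]0010   (q3,B)→(q1,1,S)
state=q1 head=2 tape=BB00[1]0010   (q1,1)→(q3,0,S)
state=q3 head=2 tape=BB00[0]0010   (q3,0)→(q0,B,L)
state=q0 head=1 tape=BB0[0]B0010   (q0,0)→(q1,0,L)
state=q1 head=0 tape=BB[0]0B0010   (q1,0)→(q3,B,S)
state=q3 head=0 tape=BB[B]0B0010   (q3,B)→(q1,1,S)
state=q1 head=0 tape=BB[1]0B0010   (q1,1)→(q3,0,S)
state=q3 head=0 tape=BB[0]0B0010   (q3,0)→(q0,B,L)
state=q0 head=-1 tape=B[B]B0B0010   (q0,B)→(q3,0,R)
state=q3 head=0 tape=B0[B]0B0010   (q3,B)→(q1,1,S)
state=q1 head=0 tape=B0[1]0B0010   (q1,1)→(q3,0,S)
state=q3 head=0 tape=B0[0]0B0010   (q3,0)→(q0,B,L)
state=q0 head=-1 tape=B[0]B0B0010   (q0,0)→(q1,0,L)
state=q1 head=-2 tape=[B]0B0B0010
The non-blank tape span at halt is 0B0B0010.

0B0B0010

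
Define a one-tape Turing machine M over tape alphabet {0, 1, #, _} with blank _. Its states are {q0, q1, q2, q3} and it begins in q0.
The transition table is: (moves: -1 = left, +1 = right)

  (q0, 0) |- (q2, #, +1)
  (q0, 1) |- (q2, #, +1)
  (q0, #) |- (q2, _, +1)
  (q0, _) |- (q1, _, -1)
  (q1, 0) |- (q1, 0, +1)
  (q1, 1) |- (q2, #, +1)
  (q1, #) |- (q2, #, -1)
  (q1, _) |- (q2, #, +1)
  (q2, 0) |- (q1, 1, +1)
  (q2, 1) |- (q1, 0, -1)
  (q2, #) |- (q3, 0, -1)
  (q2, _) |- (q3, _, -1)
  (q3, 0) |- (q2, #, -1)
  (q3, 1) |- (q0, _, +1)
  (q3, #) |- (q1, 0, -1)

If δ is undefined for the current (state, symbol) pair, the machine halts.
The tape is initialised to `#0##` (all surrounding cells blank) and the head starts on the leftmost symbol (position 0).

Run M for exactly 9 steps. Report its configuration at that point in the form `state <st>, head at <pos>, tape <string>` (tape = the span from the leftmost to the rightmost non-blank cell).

q0 | _[#]0##   read # → write _, move +1, go to q2
q2 | __[0]##   read 0 → write 1, move +1, go to q1
q1 | __1[#]#   read # → write #, move -1, go to q2
q2 | __[1]##   read 1 → write 0, move -1, go to q1
q1 | _[_]0##   read _ → write #, move +1, go to q2
q2 | _#[0]##   read 0 → write 1, move +1, go to q1
q1 | _#1[#]#   read # → write #, move -1, go to q2
q2 | _#[1]##   read 1 → write 0, move -1, go to q1
q1 | _[#]0##   read # → write #, move -1, go to q2
q2 | [_]#0##
After 9 steps: state q2, head at -1, tape #0##.

state q2, head at -1, tape #0##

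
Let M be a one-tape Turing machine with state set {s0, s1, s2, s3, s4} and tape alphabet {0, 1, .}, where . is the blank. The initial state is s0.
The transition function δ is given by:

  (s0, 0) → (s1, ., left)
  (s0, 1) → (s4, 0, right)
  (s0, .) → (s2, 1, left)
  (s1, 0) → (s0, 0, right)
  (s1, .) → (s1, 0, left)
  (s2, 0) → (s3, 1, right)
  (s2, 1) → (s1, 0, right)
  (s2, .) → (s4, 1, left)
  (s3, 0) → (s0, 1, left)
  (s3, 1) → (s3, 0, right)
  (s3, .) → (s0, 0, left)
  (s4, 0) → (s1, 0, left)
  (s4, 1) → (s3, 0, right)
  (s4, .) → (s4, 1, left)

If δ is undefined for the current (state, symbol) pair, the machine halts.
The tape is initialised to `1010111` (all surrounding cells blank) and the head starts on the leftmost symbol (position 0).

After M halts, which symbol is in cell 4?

s0 | [1]010111.   read 1 → write 0, move right, go to s4
s4 | 0[0]10111.   read 0 → write 0, move left, go to s1
s1 | [0]010111.   read 0 → write 0, move right, go to s0
s0 | 0[0]10111.   read 0 → write ., move left, go to s1
s1 | [0].10111.   read 0 → write 0, move right, go to s0
s0 | 0[.]10111.   read . → write 1, move left, go to s2
s2 | [0]110111.   read 0 → write 1, move right, go to s3
s3 | 1[1]10111.   read 1 → write 0, move right, go to s3
s3 | 10[1]0111.   read 1 → write 0, move right, go to s3
s3 | 100[0]111.   read 0 → write 1, move left, go to s0
s0 | 10[0]1111.   read 0 → write ., move left, go to s1
s1 | 1[0].1111.   read 0 → write 0, move right, go to s0
s0 | 10[.]1111.   read . → write 1, move left, go to s2
s2 | 1[0]11111.   read 0 → write 1, move right, go to s3
s3 | 11[1]1111.   read 1 → write 0, move right, go to s3
s3 | 110[1]111.   read 1 → write 0, move right, go to s3
s3 | 1100[1]11.   read 1 → write 0, move right, go to s3
s3 | 11000[1]1.   read 1 → write 0, move right, go to s3
s3 | 110000[1].   read 1 → write 0, move right, go to s3
s3 | 1100000[.]   read . → write 0, move left, go to s0
s0 | 110000[0]0   read 0 → write ., move left, go to s1
s1 | 11000[0].0   read 0 → write 0, move right, go to s0
s0 | 110000[.]0   read . → write 1, move left, go to s2
s2 | 11000[0]10   read 0 → write 1, move right, go to s3
s3 | 110001[1]0   read 1 → write 0, move right, go to s3
s3 | 1100010[0]   read 0 → write 1, move left, go to s0
s0 | 110001[0]1   read 0 → write ., move left, go to s1
s1 | 11000[1].1
Cell 4 holds 0 when M halts.

0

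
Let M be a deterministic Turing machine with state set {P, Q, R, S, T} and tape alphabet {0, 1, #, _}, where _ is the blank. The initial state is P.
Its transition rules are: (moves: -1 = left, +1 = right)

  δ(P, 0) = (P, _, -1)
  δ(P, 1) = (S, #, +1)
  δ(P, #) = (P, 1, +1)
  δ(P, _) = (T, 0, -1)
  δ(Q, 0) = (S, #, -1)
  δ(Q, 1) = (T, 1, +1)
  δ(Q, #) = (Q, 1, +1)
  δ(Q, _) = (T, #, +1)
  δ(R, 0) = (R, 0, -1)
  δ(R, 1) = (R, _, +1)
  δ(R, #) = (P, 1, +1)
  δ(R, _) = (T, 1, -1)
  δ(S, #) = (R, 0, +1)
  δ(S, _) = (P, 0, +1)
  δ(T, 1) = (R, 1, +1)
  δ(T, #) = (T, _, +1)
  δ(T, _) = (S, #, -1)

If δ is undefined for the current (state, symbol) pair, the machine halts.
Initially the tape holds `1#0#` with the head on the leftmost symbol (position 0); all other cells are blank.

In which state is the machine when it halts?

P | __[1]#0#   read 1 → write #, move +1, go to S
S | __#[#]0#   read # → write 0, move +1, go to R
R | __#0[0]#   read 0 → write 0, move -1, go to R
R | __#[0]0#   read 0 → write 0, move -1, go to R
R | __[#]00#   read # → write 1, move +1, go to P
P | __1[0]0#   read 0 → write _, move -1, go to P
P | __[1]_0#   read 1 → write #, move +1, go to S
S | __#[_]0#   read _ → write 0, move +1, go to P
P | __#0[0]#   read 0 → write _, move -1, go to P
P | __#[0]_#   read 0 → write _, move -1, go to P
P | __[#]__#   read # → write 1, move +1, go to P
P | __1[_]_#   read _ → write 0, move -1, go to T
T | __[1]0_#   read 1 → write 1, move +1, go to R
R | __1[0]_#   read 0 → write 0, move -1, go to R
R | __[1]0_#   read 1 → write _, move +1, go to R
R | ___[0]_#   read 0 → write 0, move -1, go to R
R | __[_]0_#   read _ → write 1, move -1, go to T
T | _[_]10_#   read _ → write #, move -1, go to S
S | [_]#10_#   read _ → write 0, move +1, go to P
P | 0[#]10_#   read # → write 1, move +1, go to P
P | 01[1]0_#   read 1 → write #, move +1, go to S
S | 01#[0]_#
No transition is defined for (S, 0); M halts in state S.

S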